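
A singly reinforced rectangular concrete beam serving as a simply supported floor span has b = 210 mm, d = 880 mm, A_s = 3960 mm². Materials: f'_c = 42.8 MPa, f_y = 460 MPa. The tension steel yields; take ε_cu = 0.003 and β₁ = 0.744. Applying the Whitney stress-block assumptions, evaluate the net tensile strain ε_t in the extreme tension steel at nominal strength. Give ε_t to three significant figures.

a = A_s f_y/(0.85 f'_c b) = 238.44 mm.
β₁ = 0.744, so c = a/β₁ = 238.44/0.744 = 320.48 mm.
From the linear strain diagram with ε_cu = 0.003: ε_t = 0.003 (d − c)/c = 0.003 × (880 − 320.48)/320.48 = 0.00524.
Since ε_t ≥ 0.005, the section is tension-controlled.

ε_t ≈ 0.00524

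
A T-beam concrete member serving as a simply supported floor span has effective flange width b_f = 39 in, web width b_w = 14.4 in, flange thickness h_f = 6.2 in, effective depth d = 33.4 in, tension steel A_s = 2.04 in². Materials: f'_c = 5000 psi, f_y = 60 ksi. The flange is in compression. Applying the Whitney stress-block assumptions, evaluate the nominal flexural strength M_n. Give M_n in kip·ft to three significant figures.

Tension: T = A_s f_y = 2.04 × 60 = 122.4 kips.
Try a within the flange: a = T/(0.85 f'_c b_f) = 122.4/(0.85 × 5 × 39) = 0.738 in.
Since a = 0.738 ≤ h_f = 6.2 in, the stress block lies entirely in the flange; analyse as a rectangular beam of width b_f.
M_n = T(d − a/2) = 122.4 × (33.4 − 0.369) = 4043.0 kip·in.
M_n = 4043.0/12 = 336.92 kip·ft.

M_n ≈ 337 kip·ft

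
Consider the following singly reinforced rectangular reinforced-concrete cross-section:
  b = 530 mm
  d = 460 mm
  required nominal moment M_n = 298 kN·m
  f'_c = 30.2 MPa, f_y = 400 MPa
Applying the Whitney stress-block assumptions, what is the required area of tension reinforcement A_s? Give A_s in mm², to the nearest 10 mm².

With M_n = 0.85 f'_c a b (d − a/2), solve the quadratic for a:
a = d − √(d² − 2M_n/(0.85 f'_c b)) = 460 − √(460² − 2 × 298×10⁶/(0.85 × 30.2 × 530)) = 50.37 mm.
A_s = 0.85 f'_c a b / f_y = 0.85 × 30.2 × 50.37 × 530 / 400 = 1713.2 mm².

A_s ≈ 1710 mm²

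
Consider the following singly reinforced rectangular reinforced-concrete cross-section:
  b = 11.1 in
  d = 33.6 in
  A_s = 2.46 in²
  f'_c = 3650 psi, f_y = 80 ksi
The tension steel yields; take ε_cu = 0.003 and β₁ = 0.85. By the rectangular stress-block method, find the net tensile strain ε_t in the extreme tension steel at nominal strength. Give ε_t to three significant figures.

ε_t ≈ 0.0120

a = A_s f_y/(0.85 f'_c b) = 5.715 in.
β₁ = 0.85, so c = a/β₁ = 5.715/0.85 = 6.724 in.
From the linear strain diagram with ε_cu = 0.003: ε_t = 0.003 (d − c)/c = 0.003 × (33.6 − 6.724)/6.724 = 0.0120.
Since ε_t ≥ 0.005, the section is tension-controlled.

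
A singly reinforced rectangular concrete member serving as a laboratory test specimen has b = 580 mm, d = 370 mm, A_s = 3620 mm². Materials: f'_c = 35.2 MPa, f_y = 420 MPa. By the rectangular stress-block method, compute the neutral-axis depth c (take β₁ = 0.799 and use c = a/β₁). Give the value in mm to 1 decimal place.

T = A_s f_y = 3620 × 420 = 1520400 N = 1520.4 kN.
Setting C = 0.85 f'_c a b equal to T: a = 1520400/(0.85 × 35.2 × 580) = 87.613 mm.
With β₁ = 0.799, c = a/β₁ = 87.613/0.799 = 109.7 mm.

c ≈ 109.7 mm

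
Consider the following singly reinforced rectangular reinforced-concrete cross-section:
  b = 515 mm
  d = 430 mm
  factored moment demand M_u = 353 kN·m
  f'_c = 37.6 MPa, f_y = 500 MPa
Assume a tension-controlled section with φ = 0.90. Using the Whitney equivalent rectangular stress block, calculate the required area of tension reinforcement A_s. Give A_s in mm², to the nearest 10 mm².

M_n = M_u/φ = 353/0.90 = 392.222 kN·m.
With M_n = 0.85 f'_c a b (d − a/2), solve the quadratic for a:
a = d − √(d² − 2M_n/(0.85 f'_c b)) = 430 − √(430² − 2 × 392.222×10⁶/(0.85 × 37.6 × 515)) = 59.54 mm.
A_s = 0.85 f'_c a b / f_y = 0.85 × 37.6 × 59.54 × 515 / 500 = 1960.0 mm².

A_s ≈ 1960 mm²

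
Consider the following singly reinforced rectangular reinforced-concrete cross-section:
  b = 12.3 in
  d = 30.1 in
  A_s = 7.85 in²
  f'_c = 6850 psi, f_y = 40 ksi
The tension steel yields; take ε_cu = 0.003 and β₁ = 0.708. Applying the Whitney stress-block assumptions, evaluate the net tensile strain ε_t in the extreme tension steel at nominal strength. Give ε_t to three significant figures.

a = A_s f_y/(0.85 f'_c b) = 4.384 in.
β₁ = 0.708, so c = a/β₁ = 4.384/0.708 = 6.192 in.
From the linear strain diagram with ε_cu = 0.003: ε_t = 0.003 (d − c)/c = 0.003 × (30.1 − 6.192)/6.192 = 0.0116.
Since ε_t ≥ 0.005, the section is tension-controlled.

ε_t ≈ 0.0116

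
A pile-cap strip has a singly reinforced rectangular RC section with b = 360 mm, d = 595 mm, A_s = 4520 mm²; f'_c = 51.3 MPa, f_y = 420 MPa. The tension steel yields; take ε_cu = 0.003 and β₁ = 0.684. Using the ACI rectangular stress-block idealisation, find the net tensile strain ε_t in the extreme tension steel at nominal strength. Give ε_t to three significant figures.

a = A_s f_y/(0.85 f'_c b) = 120.93 mm.
β₁ = 0.684, so c = a/β₁ = 120.93/0.684 = 176.80 mm.
From the linear strain diagram with ε_cu = 0.003: ε_t = 0.003 (d − c)/c = 0.003 × (595 − 176.80)/176.80 = 0.00710.
Since ε_t ≥ 0.005, the section is tension-controlled.

ε_t ≈ 0.00710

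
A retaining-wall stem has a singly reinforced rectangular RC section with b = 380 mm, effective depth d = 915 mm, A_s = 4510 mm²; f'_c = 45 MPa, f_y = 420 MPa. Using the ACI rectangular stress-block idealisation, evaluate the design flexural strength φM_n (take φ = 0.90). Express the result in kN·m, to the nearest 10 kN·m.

T = A_s f_y = 4510 × 420 = 1894200 N = 1894.2 kN.
From C = T: a = T/(0.85 f'_c b) = 1894200/(0.85 × 45 × 380) = 130.32 mm.
M_n = T(d − a/2) = 1894.2 kN × (915 − 65.16) mm = 1609.77 kN·m.
φM_n = 0.90 × 1609.77 = 1448.79 kN·m.

φM_n ≈ 1450 kN·m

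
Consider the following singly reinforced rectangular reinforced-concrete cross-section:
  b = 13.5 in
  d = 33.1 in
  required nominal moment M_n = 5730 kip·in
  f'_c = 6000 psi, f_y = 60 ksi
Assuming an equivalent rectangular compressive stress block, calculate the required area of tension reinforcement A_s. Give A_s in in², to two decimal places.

From M_n = 0.85 f'_c a b (d − a/2):
a = d − √(d² − 2M_n/(0.85 f'_c b)) = 33.1 − √(33.1² − 2 × 5730/(0.85 × 6 × 13.5)) = 2.618 in.
A_s = 0.85 f'_c a b / f_y = 0.85 × 6 × 2.618 × 13.5 / 60 = 3.004 in².

A_s ≈ 3.00 in²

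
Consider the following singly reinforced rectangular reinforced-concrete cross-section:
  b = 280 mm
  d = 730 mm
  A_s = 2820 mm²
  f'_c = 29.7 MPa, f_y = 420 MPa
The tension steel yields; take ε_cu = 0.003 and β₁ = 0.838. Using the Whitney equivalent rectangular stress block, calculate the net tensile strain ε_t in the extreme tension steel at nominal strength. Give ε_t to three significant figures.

a = A_s f_y/(0.85 f'_c b) = 167.56 mm.
β₁ = 0.838, so c = a/β₁ = 167.56/0.838 = 199.95 mm.
From the linear strain diagram with ε_cu = 0.003: ε_t = 0.003 (d − c)/c = 0.003 × (730 − 199.95)/199.95 = 0.00795.
Since ε_t ≥ 0.005, the section is tension-controlled.

ε_t ≈ 0.00795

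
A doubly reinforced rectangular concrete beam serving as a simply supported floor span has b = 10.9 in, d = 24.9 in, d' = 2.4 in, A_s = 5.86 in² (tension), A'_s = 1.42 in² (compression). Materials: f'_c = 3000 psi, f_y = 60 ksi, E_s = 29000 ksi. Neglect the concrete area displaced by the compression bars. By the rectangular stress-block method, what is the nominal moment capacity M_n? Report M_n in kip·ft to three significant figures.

Assume both steels yield.
a = (A_s − A'_s) f_y/(0.85 f'_c b) = (5.86 − 1.42) × 60/(0.85 × 3 × 10.9) = 9.584 in.
c = a/β₁ = 9.584/0.85 = 11.275 in; ε'_s = 0.003(c − d')/c = 0.0024 ≥ ε_y = 0.0021, so the compression steel yields.
M_n = (A_s − A'_s) f_y (d − a/2) + A'_s f_y (d − d') = 266.4 × (24.9 − 4.792) + 85.2 × (24.9 − 2.4) = 5356.8 + 1917.0 = 7273.8 kip·in = 7273.8/12 = 606.15 kip·ft.

M_n ≈ 606 kip·ft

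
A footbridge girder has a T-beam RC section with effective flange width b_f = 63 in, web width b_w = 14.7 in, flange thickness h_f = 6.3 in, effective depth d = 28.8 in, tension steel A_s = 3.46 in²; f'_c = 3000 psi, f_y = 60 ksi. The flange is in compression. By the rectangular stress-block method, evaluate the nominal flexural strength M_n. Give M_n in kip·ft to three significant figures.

Tension: T = A_s f_y = 3.46 × 60 = 207.6 kips.
Try a within the flange: a = T/(0.85 f'_c b_f) = 207.6/(0.85 × 3 × 63) = 1.292 in.
Since a = 1.292 ≤ h_f = 6.3 in, the stress block lies entirely in the flange; analyse as a rectangular beam of width b_f.
M_n = T(d − a/2) = 207.6 × (28.8 − 0.646) = 5844.8 kip·in.
M_n = 5844.8/12 = 487.07 kip·ft.

M_n ≈ 487 kip·ft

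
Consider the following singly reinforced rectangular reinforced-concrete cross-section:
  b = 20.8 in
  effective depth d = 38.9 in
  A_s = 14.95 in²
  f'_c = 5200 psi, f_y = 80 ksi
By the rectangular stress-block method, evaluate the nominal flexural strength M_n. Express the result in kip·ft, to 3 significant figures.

M_n ≈ 3230 kip·ft

T = A_s f_y = 14.95 × 80 = 1196 kips.
a = T/(0.85 f'_c b) = 1196/(0.85 × 5.2 × 20.8) = 13.009 in.
M_n = T(d − a/2) = 1196 × (38.9 − 6.5045) = 38745.0 kip·in = 38745.0/12 = 3228.75 kip·ft.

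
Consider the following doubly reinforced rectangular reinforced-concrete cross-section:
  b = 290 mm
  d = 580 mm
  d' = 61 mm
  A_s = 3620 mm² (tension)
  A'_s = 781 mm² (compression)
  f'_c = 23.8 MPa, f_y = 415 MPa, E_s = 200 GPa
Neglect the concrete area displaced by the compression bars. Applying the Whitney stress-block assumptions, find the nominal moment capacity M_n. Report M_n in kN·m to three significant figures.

M_n ≈ 733 kN·m

Assume both tension and compression steel yield.
Net tension couple steel: A_s − A'_s = 2839 mm².
a = (A_s − A'_s) f_y / (0.85 f'_c b) = 1178185/(0.85 × 23.8 × 290) = 200.83 mm.
c = a/β₁ = 200.83/0.85 = 236.27 mm; ε'_s = 0.003(c − d')/c = 0.0022 ≥ f_y/E_s = 0.0021, so compression steel does yield.
M_n = (A_s − A'_s) f_y (d − a/2) + A'_s f_y (d − d') = [1178185 × (580 − 100.415) + 324115 × (580 − 61)] × 10⁻⁶ = 565.04 + 168.22 = 733.26 kN·m.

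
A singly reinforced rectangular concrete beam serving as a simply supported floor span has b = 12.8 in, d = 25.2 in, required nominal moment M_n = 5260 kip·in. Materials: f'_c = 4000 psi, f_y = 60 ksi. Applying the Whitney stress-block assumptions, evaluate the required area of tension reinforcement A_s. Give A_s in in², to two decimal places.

A_s ≈ 3.89 in²

From M_n = 0.85 f'_c a b (d − a/2):
a = d − √(d² − 2M_n/(0.85 f'_c b)) = 25.2 − √(25.2² − 2 × 5260/(0.85 × 4 × 12.8)) = 5.368 in.
A_s = 0.85 f'_c a b / f_y = 0.85 × 4 × 5.368 × 12.8 / 60 = 3.894 in².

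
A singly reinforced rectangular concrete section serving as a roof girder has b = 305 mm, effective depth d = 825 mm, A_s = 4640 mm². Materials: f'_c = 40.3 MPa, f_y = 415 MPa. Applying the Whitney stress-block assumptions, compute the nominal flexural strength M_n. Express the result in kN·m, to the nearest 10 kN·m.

M_n ≈ 1410 kN·m

T = A_s f_y = 4640 × 415 = 1925600 N = 1925.6 kN.
From C = T: a = T/(0.85 f'_c b) = 1925600/(0.85 × 40.3 × 305) = 184.31 mm.
M_n = T(d − a/2) = 1925.6 kN × (825 − 92.155) mm = 1411.17 kN·m.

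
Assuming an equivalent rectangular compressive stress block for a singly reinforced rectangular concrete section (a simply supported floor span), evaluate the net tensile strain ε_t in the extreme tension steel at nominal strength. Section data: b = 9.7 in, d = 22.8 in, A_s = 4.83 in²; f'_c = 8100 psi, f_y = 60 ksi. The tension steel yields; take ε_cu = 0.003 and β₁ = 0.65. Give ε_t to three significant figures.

ε_t ≈ 0.00725

a = A_s f_y/(0.85 f'_c b) = 4.339 in.
β₁ = 0.65, so c = a/β₁ = 4.339/0.65 = 6.675 in.
From the linear strain diagram with ε_cu = 0.003: ε_t = 0.003 (d − c)/c = 0.003 × (22.8 − 6.675)/6.675 = 0.00725.
Since ε_t ≥ 0.005, the section is tension-controlled.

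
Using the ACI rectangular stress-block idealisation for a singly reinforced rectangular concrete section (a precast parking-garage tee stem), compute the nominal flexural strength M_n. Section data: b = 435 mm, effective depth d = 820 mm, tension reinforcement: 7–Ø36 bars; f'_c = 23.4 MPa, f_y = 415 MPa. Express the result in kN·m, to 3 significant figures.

M_n ≈ 1920 kN·m

A_s = 7 × 1018 = 7126 mm².
T = A_s f_y = 7126 × 415 = 2957290 N = 2957.29 kN.
From C = T: a = T/(0.85 f'_c b) = 2957290/(0.85 × 23.4 × 435) = 341.80 mm.
M_n = T(d − a/2) = 2957.29 kN × (820 − 170.9) mm = 1919.58 kN·m.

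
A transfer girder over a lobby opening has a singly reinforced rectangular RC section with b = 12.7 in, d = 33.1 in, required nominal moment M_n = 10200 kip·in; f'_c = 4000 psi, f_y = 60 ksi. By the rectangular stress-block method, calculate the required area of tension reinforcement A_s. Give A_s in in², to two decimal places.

From M_n = 0.85 f'_c a b (d − a/2):
a = d − √(d² − 2M_n/(0.85 f'_c b)) = 33.1 − √(33.1² − 2 × 10200/(0.85 × 4 × 12.7)) = 8.137 in.
A_s = 0.85 f'_c a b / f_y = 0.85 × 4 × 8.137 × 12.7 / 60 = 5.856 in².

A_s ≈ 5.86 in²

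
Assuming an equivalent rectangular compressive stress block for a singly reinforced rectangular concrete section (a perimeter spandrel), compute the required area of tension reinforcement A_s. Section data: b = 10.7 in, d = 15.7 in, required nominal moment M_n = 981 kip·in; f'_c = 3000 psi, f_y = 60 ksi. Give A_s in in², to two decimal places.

A_s ≈ 1.13 in²

From M_n = 0.85 f'_c a b (d − a/2):
a = d − √(d² − 2M_n/(0.85 f'_c b)) = 15.7 − √(15.7² − 2 × 981/(0.85 × 3 × 10.7)) = 2.487 in.
A_s = 0.85 f'_c a b / f_y = 0.85 × 3 × 2.487 × 10.7 / 60 = 1.131 in².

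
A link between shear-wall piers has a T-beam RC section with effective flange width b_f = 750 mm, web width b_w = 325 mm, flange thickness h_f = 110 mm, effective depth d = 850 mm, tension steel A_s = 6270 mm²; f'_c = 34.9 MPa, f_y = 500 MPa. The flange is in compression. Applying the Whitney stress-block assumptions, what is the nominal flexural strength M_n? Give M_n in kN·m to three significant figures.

Tension: T = A_s f_y = 6270 × 500 = 3135000 N.
Try a within the flange: a = T/(0.85 f'_c b_f) = 3135000/(0.85 × 34.9 × 750) = 140.91 mm.
a = 140.91 > h_f = 110 mm: the block extends into the web. Split into flange-overhang and web parts.
C_f = 0.85 f'_c (b_f − b_w) h_f = 0.85 × 34.9 × (750 − 325) × 110 = 1386839 N.
Remaining web compression depth: a_w = (T − C_f)/(0.85 f'_c b_w) = (3135000 − 1386839)/(0.85 × 34.9 × 325) = 181.32 mm.
M_n = C_f(d − h_f/2) + (T − C_f)(d − a_w/2) = 1386839 × (850 − 55) + 1748161 × (850 − 90.66) = 1102.54 + 1327.45 = 2429.99 × 10⁶ N·mm.
M_n = 2429.99 kN·m.

M_n ≈ 2430 kN·m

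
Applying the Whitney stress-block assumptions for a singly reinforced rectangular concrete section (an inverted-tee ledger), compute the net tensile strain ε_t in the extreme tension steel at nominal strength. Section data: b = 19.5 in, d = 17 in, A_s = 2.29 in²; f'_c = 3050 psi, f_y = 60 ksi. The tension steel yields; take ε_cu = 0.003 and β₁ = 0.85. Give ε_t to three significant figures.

a = A_s f_y/(0.85 f'_c b) = 2.718 in.
β₁ = 0.85, so c = a/β₁ = 2.718/0.85 = 3.198 in.
From the linear strain diagram with ε_cu = 0.003: ε_t = 0.003 (d − c)/c = 0.003 × (17 − 3.198)/3.198 = 0.0129.
Since ε_t ≥ 0.005, the section is tension-controlled.

ε_t ≈ 0.0129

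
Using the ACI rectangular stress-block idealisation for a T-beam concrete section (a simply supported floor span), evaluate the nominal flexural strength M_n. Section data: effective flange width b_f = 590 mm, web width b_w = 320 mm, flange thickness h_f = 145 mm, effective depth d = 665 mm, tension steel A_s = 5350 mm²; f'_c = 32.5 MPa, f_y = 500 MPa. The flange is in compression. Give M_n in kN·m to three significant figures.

M_n ≈ 1560 kN·m

Tension: T = A_s f_y = 5350 × 500 = 2675000 N.
Try a within the flange: a = T/(0.85 f'_c b_f) = 2675000/(0.85 × 32.5 × 590) = 164.12 mm.
a = 164.12 > h_f = 145 mm: the block extends into the web. Split into flange-overhang and web parts.
C_f = 0.85 f'_c (b_f − b_w) h_f = 0.85 × 32.5 × (590 − 320) × 145 = 1081519 N.
Remaining web compression depth: a_w = (T − C_f)/(0.85 f'_c b_w) = (2675000 − 1081519)/(0.85 × 32.5 × 320) = 180.26 mm.
M_n = C_f(d − h_f/2) + (T − C_f)(d − a_w/2) = 1081519 × (665 − 72.5) + 1593481 × (665 − 90.13) = 640.80 + 916.04 = 1556.84 × 10⁶ N·mm.
M_n = 1556.84 kN·m.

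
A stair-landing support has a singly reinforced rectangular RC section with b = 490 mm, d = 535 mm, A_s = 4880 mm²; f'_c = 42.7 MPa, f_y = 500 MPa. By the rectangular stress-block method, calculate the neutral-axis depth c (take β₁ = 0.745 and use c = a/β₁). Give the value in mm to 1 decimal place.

T = A_s f_y = 4880 × 500 = 2440000 N = 2440 kN.
Setting C = 0.85 f'_c a b equal to T: a = 2440000/(0.85 × 42.7 × 490) = 137.198 mm.
With β₁ = 0.745, c = a/β₁ = 137.198/0.745 = 184.2 mm.

c ≈ 184.2 mm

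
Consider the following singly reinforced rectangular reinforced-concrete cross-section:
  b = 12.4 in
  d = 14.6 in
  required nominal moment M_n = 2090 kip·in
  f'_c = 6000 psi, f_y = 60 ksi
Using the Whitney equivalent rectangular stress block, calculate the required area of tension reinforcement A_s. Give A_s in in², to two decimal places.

From M_n = 0.85 f'_c a b (d − a/2):
a = d − √(d² − 2M_n/(0.85 f'_c b)) = 14.6 − √(14.6² − 2 × 2090/(0.85 × 6 × 12.4)) = 2.473 in.
A_s = 0.85 f'_c a b / f_y = 0.85 × 6 × 2.473 × 12.4 / 60 = 2.607 in².

A_s ≈ 2.61 in²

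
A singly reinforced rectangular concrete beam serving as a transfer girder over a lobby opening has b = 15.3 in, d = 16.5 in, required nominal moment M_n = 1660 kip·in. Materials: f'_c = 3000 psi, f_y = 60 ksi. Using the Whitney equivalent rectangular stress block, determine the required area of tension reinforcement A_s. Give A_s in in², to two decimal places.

A_s ≈ 1.83 in²

From M_n = 0.85 f'_c a b (d − a/2):
a = d − √(d² − 2M_n/(0.85 f'_c b)) = 16.5 − √(16.5² − 2 × 1660/(0.85 × 3 × 15.3)) = 2.820 in.
A_s = 0.85 f'_c a b / f_y = 0.85 × 3 × 2.820 × 15.3 / 60 = 1.834 in².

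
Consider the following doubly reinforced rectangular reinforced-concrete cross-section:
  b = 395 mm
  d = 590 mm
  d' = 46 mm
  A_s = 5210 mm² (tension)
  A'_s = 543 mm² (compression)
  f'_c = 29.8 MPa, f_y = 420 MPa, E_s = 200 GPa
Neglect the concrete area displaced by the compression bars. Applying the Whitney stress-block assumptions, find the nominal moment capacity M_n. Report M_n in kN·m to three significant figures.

Assume both tension and compression steel yield.
Net tension couple steel: A_s − A'_s = 4667 mm².
a = (A_s − A'_s) f_y / (0.85 f'_c b) = 1960140/(0.85 × 29.8 × 395) = 195.91 mm.
c = a/β₁ = 195.91/0.837 = 234.06 mm; ε'_s = 0.003(c − d')/c = 0.0024 ≥ f_y/E_s = 0.0021, so compression steel does yield.
M_n = (A_s − A'_s) f_y (d − a/2) + A'_s f_y (d − d') = [1960140 × (590 − 97.955) + 228060 × (590 − 46)] × 10⁻⁶ = 964.48 + 124.06 = 1088.54 kN·m.

M_n ≈ 1090 kN·m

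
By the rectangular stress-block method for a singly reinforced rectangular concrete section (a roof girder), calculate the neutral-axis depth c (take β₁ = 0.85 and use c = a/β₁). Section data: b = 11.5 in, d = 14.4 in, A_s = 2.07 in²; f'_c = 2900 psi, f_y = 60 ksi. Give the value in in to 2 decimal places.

c ≈ 5.15 in

T = A_s f_y = 2.07 × 60 = 124.2 kips.
a = T/(0.85 f'_c b) = 124.2/(0.85 × 2.9 × 11.5) = 4.3813 in.
With β₁ = 0.85, c = a/β₁ = 4.3813/0.85 = 5.15 in.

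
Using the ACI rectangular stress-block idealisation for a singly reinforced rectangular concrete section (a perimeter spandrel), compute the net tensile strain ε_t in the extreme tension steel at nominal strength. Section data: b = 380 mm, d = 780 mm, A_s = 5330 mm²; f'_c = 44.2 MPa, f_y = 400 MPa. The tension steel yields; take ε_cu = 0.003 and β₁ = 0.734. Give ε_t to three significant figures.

a = A_s f_y/(0.85 f'_c b) = 149.34 mm.
β₁ = 0.734, so c = a/β₁ = 149.34/0.734 = 203.46 mm.
From the linear strain diagram with ε_cu = 0.003: ε_t = 0.003 (d − c)/c = 0.003 × (780 − 203.46)/203.46 = 0.00850.
Since ε_t ≥ 0.005, the section is tension-controlled.

ε_t ≈ 0.00850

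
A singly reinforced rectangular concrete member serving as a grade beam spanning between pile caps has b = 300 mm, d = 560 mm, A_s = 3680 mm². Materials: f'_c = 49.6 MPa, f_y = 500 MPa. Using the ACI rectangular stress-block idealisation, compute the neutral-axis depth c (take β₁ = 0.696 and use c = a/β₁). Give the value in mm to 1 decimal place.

c ≈ 209.0 mm

T = A_s f_y = 3680 × 500 = 1840000 N = 1840 kN.
Setting C = 0.85 f'_c a b equal to T: a = 1840000/(0.85 × 49.6 × 300) = 145.478 mm.
With β₁ = 0.696, c = a/β₁ = 145.478/0.696 = 209.0 mm.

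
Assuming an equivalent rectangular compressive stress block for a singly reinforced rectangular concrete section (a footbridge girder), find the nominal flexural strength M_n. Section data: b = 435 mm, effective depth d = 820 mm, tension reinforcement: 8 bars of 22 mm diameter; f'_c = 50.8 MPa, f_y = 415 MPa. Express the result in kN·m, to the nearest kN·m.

A_s = 8 × 380 = 3040 mm².
T = A_s f_y = 3040 × 415 = 1261600 N = 1261.6 kN.
From C = T: a = T/(0.85 f'_c b) = 1261600/(0.85 × 50.8 × 435) = 67.17 mm.
M_n = T(d − a/2) = 1261.6 kN × (820 − 33.585) mm = 992.14 kN·m.

M_n ≈ 992 kN·m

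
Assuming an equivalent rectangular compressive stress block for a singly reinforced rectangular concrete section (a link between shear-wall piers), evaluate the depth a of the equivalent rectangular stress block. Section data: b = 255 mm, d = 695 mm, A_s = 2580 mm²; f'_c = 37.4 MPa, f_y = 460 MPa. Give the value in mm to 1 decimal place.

a ≈ 146.4 mm

T = A_s f_y = 2580 × 460 = 1186800 N = 1186.8 kN.
Setting C = 0.85 f'_c a b equal to T: a = 1186800/(0.85 × 37.4 × 255) = 146.4 mm.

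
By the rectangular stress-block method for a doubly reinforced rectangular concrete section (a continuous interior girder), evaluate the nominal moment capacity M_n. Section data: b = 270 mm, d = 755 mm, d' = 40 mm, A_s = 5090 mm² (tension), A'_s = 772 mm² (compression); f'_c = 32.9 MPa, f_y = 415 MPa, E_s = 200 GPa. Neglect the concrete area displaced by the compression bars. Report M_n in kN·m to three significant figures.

Assume both tension and compression steel yield.
Net tension couple steel: A_s − A'_s = 4318 mm².
a = (A_s − A'_s) f_y / (0.85 f'_c b) = 1791970/(0.85 × 32.9 × 270) = 237.33 mm.
c = a/β₁ = 237.33/0.815 = 291.20 mm; ε'_s = 0.003(c − d')/c = 0.0026 ≥ f_y/E_s = 0.0021, so compression steel does yield.
M_n = (A_s − A'_s) f_y (d − a/2) + A'_s f_y (d − d') = [1791970 × (755 − 118.665) + 320380 × (755 − 40)] × 10⁻⁶ = 1140.29 + 229.07 = 1369.36 kN·m.

M_n ≈ 1370 kN·m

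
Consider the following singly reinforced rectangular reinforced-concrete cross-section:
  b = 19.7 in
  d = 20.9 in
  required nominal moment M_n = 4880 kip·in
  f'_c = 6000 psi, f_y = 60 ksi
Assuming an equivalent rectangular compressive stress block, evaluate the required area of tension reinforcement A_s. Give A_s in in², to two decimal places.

From M_n = 0.85 f'_c a b (d − a/2):
a = d − √(d² − 2M_n/(0.85 f'_c b)) = 20.9 − √(20.9² − 2 × 4880/(0.85 × 6 × 19.7)) = 2.470 in.
A_s = 0.85 f'_c a b / f_y = 0.85 × 6 × 2.470 × 19.7 / 60 = 4.136 in².

A_s ≈ 4.14 in²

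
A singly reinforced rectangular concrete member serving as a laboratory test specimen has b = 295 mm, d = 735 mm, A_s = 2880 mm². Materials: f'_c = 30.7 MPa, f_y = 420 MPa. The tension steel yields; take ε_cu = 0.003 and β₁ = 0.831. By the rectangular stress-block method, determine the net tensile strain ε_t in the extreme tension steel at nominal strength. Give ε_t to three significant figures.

a = A_s f_y/(0.85 f'_c b) = 157.13 mm.
β₁ = 0.831, so c = a/β₁ = 157.13/0.831 = 189.09 mm.
From the linear strain diagram with ε_cu = 0.003: ε_t = 0.003 (d − c)/c = 0.003 × (735 − 189.09)/189.09 = 0.00866.
Since ε_t ≥ 0.005, the section is tension-controlled.

ε_t ≈ 0.00866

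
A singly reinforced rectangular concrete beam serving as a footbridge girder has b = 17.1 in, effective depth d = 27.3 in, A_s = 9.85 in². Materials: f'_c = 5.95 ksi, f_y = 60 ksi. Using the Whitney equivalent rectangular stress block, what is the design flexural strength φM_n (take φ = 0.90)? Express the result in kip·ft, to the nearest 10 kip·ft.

T = A_s f_y = 9.85 × 60 = 591 kips.
a = T/(0.85 f'_c b) = 591/(0.85 × 5.95 × 17.1) = 6.834 in.
M_n = T(d − a/2) = 591 × (27.3 − 3.417) = 14114.9 kip·in = 14114.9/12 = 1176.24 kip·ft.
φM_n = 0.90 × 1176.24 = 1058.62 kip·ft.

φM_n ≈ 1060 kip·ft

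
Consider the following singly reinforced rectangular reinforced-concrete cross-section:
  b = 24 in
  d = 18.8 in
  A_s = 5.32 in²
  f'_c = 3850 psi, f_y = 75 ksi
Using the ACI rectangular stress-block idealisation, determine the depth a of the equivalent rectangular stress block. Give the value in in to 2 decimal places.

T = A_s f_y = 5.32 × 75 = 399 kips.
a = T/(0.85 f'_c b) = 399/(0.85 × 3.85 × 24) = 5.08 in.

a ≈ 5.08 in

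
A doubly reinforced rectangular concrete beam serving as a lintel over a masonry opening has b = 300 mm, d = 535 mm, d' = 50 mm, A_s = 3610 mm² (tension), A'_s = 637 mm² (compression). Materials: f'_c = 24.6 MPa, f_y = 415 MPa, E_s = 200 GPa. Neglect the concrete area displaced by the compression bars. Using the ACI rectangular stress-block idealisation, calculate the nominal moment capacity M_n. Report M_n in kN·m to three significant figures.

M_n ≈ 667 kN·m

Assume both tension and compression steel yield.
Net tension couple steel: A_s − A'_s = 2973 mm².
a = (A_s − A'_s) f_y / (0.85 f'_c b) = 1233795/(0.85 × 24.6 × 300) = 196.68 mm.
c = a/β₁ = 196.68/0.85 = 231.39 mm; ε'_s = 0.003(c − d')/c = 0.0024 ≥ f_y/E_s = 0.0021, so compression steel does yield.
M_n = (A_s − A'_s) f_y (d − a/2) + A'_s f_y (d − d') = [1233795 × (535 − 98.34) + 264355 × (535 − 50)] × 10⁻⁶ = 538.75 + 128.21 = 666.96 kN·m.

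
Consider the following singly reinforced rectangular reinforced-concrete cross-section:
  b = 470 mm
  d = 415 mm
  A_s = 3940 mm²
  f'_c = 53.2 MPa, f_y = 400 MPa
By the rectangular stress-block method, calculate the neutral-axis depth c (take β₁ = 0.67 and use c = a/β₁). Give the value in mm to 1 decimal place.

T = A_s f_y = 3940 × 400 = 1576000 N = 1576 kN.
Setting C = 0.85 f'_c a b equal to T: a = 1576000/(0.85 × 53.2 × 470) = 74.153 mm.
With β₁ = 0.67, c = a/β₁ = 74.153/0.67 = 110.7 mm.

c ≈ 110.7 mm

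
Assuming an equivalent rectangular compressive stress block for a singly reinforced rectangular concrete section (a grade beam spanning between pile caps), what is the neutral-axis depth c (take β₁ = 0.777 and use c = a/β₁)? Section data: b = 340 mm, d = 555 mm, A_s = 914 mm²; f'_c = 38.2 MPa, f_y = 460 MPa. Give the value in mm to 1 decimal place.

T = A_s f_y = 914 × 460 = 420440 N = 420.44 kN.
Setting C = 0.85 f'_c a b equal to T: a = 420440/(0.85 × 38.2 × 340) = 38.084 mm.
With β₁ = 0.777, c = a/β₁ = 38.084/0.777 = 49.0 mm.

c ≈ 49.0 mm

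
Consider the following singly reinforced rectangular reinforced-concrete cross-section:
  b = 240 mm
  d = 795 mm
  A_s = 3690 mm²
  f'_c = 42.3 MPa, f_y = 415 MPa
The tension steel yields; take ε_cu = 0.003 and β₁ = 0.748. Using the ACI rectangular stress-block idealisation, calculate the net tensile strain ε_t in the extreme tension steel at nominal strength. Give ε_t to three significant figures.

ε_t ≈ 0.00705

a = A_s f_y/(0.85 f'_c b) = 177.46 mm.
β₁ = 0.748, so c = a/β₁ = 177.46/0.748 = 237.25 mm.
From the linear strain diagram with ε_cu = 0.003: ε_t = 0.003 (d − c)/c = 0.003 × (795 − 237.25)/237.25 = 0.00705.
Since ε_t ≥ 0.005, the section is tension-controlled.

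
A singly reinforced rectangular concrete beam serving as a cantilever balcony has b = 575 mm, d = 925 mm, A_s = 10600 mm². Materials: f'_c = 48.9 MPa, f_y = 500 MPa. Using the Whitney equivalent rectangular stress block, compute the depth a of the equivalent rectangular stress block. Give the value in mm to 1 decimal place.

a ≈ 221.8 mm

T = A_s f_y = 10600 × 500 = 5300000 N = 5300 kN.
Setting C = 0.85 f'_c a b equal to T: a = 5300000/(0.85 × 48.9 × 575) = 221.8 mm.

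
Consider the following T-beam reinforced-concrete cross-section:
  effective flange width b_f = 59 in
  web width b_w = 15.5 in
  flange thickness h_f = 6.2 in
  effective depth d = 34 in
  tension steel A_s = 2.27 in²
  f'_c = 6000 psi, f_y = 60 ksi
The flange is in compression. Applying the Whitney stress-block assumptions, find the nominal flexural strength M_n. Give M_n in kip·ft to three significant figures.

M_n ≈ 383 kip·ft

Tension: T = A_s f_y = 2.27 × 60 = 136.2 kips.
Try a within the flange: a = T/(0.85 f'_c b_f) = 136.2/(0.85 × 6 × 59) = 0.453 in.
Since a = 0.453 ≤ h_f = 6.2 in, the stress block lies entirely in the flange; analyse as a rectangular beam of width b_f.
M_n = T(d − a/2) = 136.2 × (34 − 0.2265) = 4600.0 kip·in.
M_n = 4600.0/12 = 383.33 kip·ft.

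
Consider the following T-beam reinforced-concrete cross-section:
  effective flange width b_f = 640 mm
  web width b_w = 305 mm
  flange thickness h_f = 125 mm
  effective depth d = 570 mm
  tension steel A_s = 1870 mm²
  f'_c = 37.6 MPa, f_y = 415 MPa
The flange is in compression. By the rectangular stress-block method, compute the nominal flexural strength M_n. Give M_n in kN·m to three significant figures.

Tension: T = A_s f_y = 1870 × 415 = 776050 N.
Try a within the flange: a = T/(0.85 f'_c b_f) = 776050/(0.85 × 37.6 × 640) = 37.94 mm.
Since a = 37.94 ≤ h_f = 125 mm, the stress block lies entirely in the flange; analyse as a rectangular beam of width b_f.
M_n = T(d − a/2) = 776050 × (570 − 18.97) = 427.63 × 10⁶ N·mm.
M_n = 427.63 kN·m.

M_n ≈ 428 kN·m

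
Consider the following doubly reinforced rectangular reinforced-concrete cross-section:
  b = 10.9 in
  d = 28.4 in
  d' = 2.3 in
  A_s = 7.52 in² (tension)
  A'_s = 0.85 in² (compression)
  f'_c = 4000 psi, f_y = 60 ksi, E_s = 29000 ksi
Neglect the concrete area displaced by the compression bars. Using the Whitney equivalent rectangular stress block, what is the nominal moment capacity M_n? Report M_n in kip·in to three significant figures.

Assume both steels yield.
a = (A_s − A'_s) f_y/(0.85 f'_c b) = (7.52 − 0.85) × 60/(0.85 × 4 × 10.9) = 10.799 in.
c = a/β₁ = 10.799/0.85 = 12.705 in; ε'_s = 0.003(c − d')/c = 0.0025 ≥ ε_y = 0.0021, so the compression steel yields.
M_n = (A_s − A'_s) f_y (d − a/2) + A'_s f_y (d − d') = 400.2 × (28.4 − 5.3995) + 51 × (28.4 − 2.3) = 9204.8 + 1331.1 = 10535.9 kip·in.

M_n ≈ 10500 kip·in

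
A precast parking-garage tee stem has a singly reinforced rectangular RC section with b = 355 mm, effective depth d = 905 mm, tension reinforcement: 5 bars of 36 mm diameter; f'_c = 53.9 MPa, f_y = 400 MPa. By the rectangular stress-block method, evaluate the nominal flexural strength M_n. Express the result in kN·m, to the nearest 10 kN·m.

A_s = 5 × 1018 = 5090 mm².
T = A_s f_y = 5090 × 400 = 2036000 N = 2036 kN.
From C = T: a = T/(0.85 f'_c b) = 2036000/(0.85 × 53.9 × 355) = 125.18 mm.
M_n = T(d − a/2) = 2036 kN × (905 − 62.59) mm = 1715.15 kN·m.

M_n ≈ 1720 kN·m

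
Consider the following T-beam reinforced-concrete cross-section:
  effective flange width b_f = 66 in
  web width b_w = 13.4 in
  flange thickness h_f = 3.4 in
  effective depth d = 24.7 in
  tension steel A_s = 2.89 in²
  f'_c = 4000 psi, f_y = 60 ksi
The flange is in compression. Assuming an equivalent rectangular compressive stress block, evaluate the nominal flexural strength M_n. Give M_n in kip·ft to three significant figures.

Tension: T = A_s f_y = 2.89 × 60 = 173.4 kips.
Try a within the flange: a = T/(0.85 f'_c b_f) = 173.4/(0.85 × 4 × 66) = 0.773 in.
Since a = 0.773 ≤ h_f = 3.4 in, the stress block lies entirely in the flange; analyse as a rectangular beam of width b_f.
M_n = T(d − a/2) = 173.4 × (24.7 − 0.3865) = 4216.0 kip·in.
M_n = 4216.0/12 = 351.33 kip·ft.

M_n ≈ 351 kip·ft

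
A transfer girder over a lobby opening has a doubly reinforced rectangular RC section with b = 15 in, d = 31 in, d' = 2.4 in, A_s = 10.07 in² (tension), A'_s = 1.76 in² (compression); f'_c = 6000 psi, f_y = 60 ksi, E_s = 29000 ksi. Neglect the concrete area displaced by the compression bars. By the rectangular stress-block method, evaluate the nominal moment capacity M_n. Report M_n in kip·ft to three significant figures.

Assume both steels yield.
a = (A_s − A'_s) f_y/(0.85 f'_c b) = (10.07 − 1.76) × 60/(0.85 × 6 × 15) = 6.518 in.
c = a/β₁ = 6.518/0.75 = 8.691 in; ε'_s = 0.003(c − d')/c = 0.0022 ≥ ε_y = 0.0021, so the compression steel yields.
M_n = (A_s − A'_s) f_y (d − a/2) + A'_s f_y (d − d') = 498.6 × (31 − 3.259) + 105.6 × (31 − 2.4) = 13831.7 + 3020.2 = 16851.9 kip·in = 16851.9/12 = 1404.33 kip·ft.

M_n ≈ 1400 kip·ft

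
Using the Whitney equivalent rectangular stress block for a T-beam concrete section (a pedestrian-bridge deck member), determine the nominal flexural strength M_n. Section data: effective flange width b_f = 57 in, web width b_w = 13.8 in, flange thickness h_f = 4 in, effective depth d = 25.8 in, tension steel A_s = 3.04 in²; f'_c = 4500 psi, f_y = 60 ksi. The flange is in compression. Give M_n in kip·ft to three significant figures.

Tension: T = A_s f_y = 3.04 × 60 = 182.4 kips.
Try a within the flange: a = T/(0.85 f'_c b_f) = 182.4/(0.85 × 4.5 × 57) = 0.837 in.
Since a = 0.837 ≤ h_f = 4 in, the stress block lies entirely in the flange; analyse as a rectangular beam of width b_f.
M_n = T(d − a/2) = 182.4 × (25.8 − 0.4185) = 4629.6 kip·in.
M_n = 4629.6/12 = 385.80 kip·ft.

M_n ≈ 386 kip·ft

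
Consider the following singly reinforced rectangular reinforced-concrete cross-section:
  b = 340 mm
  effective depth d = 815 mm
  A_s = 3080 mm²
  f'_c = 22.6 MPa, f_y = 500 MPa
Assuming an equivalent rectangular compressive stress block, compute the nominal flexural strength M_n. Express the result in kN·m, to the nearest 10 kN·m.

T = A_s f_y = 3080 × 500 = 1540000 N = 1540 kN.
From C = T: a = T/(0.85 f'_c b) = 1540000/(0.85 × 22.6 × 340) = 235.78 mm.
M_n = T(d − a/2) = 1540 kN × (815 − 117.89) mm = 1073.55 kN·m.

M_n ≈ 1070 kN·m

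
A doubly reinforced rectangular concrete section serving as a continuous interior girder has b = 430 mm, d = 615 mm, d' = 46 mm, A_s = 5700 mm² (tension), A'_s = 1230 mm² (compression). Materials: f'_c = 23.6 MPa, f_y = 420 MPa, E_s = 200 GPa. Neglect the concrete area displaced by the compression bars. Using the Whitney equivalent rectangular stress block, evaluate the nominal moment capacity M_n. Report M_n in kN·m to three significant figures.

M_n ≈ 1240 kN·m

Assume both tension and compression steel yield.
Net tension couple steel: A_s − A'_s = 4470 mm².
a = (A_s − A'_s) f_y / (0.85 f'_c b) = 1877400/(0.85 × 23.6 × 430) = 217.65 mm.
c = a/β₁ = 217.65/0.85 = 256.06 mm; ε'_s = 0.003(c − d')/c = 0.0025 ≥ f_y/E_s = 0.0021, so compression steel does yield.
M_n = (A_s − A'_s) f_y (d − a/2) + A'_s f_y (d − d') = [1877400 × (615 − 108.825) + 516600 × (615 − 46)] × 10⁻⁶ = 950.29 + 293.95 = 1244.24 kN·m.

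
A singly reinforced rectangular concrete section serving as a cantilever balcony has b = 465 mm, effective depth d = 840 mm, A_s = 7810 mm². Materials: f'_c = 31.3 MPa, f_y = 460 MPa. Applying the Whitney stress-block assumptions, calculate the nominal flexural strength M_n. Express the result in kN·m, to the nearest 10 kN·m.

M_n ≈ 2500 kN·m

T = A_s f_y = 7810 × 460 = 3592600 N = 3592.6 kN.
From C = T: a = T/(0.85 f'_c b) = 3592600/(0.85 × 31.3 × 465) = 290.40 mm.
M_n = T(d − a/2) = 3592.6 kN × (840 − 145.2) mm = 2496.14 kN·m.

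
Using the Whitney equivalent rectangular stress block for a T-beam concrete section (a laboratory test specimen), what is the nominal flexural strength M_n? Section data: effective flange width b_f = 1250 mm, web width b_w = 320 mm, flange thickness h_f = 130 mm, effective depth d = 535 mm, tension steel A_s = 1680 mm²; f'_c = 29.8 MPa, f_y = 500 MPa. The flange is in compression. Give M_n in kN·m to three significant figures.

M_n ≈ 438 kN·m

Tension: T = A_s f_y = 1680 × 500 = 840000 N.
Try a within the flange: a = T/(0.85 f'_c b_f) = 840000/(0.85 × 29.8 × 1250) = 26.53 mm.
Since a = 26.53 ≤ h_f = 130 mm, the stress block lies entirely in the flange; analyse as a rectangular beam of width b_f.
M_n = T(d − a/2) = 840000 × (535 − 13.265) = 438.26 × 10⁶ N·mm.
M_n = 438.26 kN·m.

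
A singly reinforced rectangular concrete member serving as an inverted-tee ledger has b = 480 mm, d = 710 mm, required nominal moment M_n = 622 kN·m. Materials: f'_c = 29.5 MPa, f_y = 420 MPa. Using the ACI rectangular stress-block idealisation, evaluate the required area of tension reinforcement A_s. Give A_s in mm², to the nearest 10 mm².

A_s ≈ 2210 mm²

With M_n = 0.85 f'_c a b (d − a/2), solve the quadratic for a:
a = d − √(d² − 2M_n/(0.85 f'_c b)) = 710 − √(710² − 2 × 622×10⁶/(0.85 × 29.5 × 480)) = 76.96 mm.
A_s = 0.85 f'_c a b / f_y = 0.85 × 29.5 × 76.96 × 480 / 420 = 2205.5 mm².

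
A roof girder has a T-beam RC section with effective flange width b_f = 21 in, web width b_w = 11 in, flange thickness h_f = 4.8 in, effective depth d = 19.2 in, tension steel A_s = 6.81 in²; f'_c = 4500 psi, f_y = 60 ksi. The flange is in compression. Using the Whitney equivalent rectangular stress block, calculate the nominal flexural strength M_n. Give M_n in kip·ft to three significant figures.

Tension: T = A_s f_y = 6.81 × 60 = 408.6 kips.
Try a within the flange: a = T/(0.85 f'_c b_f) = 408.6/(0.85 × 4.5 × 21) = 5.087 in.
a = 5.087 > h_f = 4.8 in: the block extends into the web. Split into flange-overhang and web parts.
C_f = 0.85 f'_c (b_f − b_w) h_f = 0.85 × 4.5 × (21 − 11) × 4.8 = 183.6 kips.
Remaining web compression depth: a_w = (T − C_f)/(0.85 f'_c b_w) = (408.6 − 183.6)/(0.85 × 4.5 × 11) = 5.348 in.
M_n = C_f(d − h_f/2) + (T − C_f)(d − a_w/2) = 183.6 × (19.2 − 2.4) + 225 × (19.2 − 2.674) = 3084.5 + 3718.4 = 6802.9 kip·in.
M_n = 6802.9/12 = 566.91 kip·ft.

M_n ≈ 567 kip·ft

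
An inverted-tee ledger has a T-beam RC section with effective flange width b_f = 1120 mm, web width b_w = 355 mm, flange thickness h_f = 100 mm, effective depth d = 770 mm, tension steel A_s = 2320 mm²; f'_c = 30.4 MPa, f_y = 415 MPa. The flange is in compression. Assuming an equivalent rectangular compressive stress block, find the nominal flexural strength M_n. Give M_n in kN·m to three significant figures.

Tension: T = A_s f_y = 2320 × 415 = 962800 N.
Try a within the flange: a = T/(0.85 f'_c b_f) = 962800/(0.85 × 30.4 × 1120) = 33.27 mm.
Since a = 33.27 ≤ h_f = 100 mm, the stress block lies entirely in the flange; analyse as a rectangular beam of width b_f.
M_n = T(d − a/2) = 962800 × (770 − 16.635) = 725.34 × 10⁶ N·mm.
M_n = 725.34 kN·m.

M_n ≈ 725 kN·m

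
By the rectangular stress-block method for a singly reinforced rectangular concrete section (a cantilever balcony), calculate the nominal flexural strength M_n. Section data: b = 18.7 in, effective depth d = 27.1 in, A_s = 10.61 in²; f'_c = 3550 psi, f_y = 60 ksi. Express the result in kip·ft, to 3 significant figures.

T = A_s f_y = 10.61 × 60 = 636.6 kips.
a = T/(0.85 f'_c b) = 636.6/(0.85 × 3.55 × 18.7) = 11.282 in.
M_n = T(d − a/2) = 636.6 × (27.1 − 5.641) = 13660.8 kip·in = 13660.8/12 = 1138.40 kip·ft.

M_n ≈ 1140 kip·ft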